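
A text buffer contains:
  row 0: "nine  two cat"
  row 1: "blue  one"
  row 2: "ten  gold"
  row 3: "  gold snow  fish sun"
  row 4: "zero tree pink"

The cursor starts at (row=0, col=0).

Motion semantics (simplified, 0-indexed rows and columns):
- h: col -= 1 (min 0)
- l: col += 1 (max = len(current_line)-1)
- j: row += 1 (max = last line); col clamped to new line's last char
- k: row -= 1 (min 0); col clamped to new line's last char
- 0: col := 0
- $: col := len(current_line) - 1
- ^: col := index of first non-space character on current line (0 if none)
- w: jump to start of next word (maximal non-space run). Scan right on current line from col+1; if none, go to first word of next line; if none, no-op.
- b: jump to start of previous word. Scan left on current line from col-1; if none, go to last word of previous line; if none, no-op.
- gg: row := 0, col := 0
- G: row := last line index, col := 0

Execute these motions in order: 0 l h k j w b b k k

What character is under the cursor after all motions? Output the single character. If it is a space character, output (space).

After 1 (0): row=0 col=0 char='n'
After 2 (l): row=0 col=1 char='i'
After 3 (h): row=0 col=0 char='n'
After 4 (k): row=0 col=0 char='n'
After 5 (j): row=1 col=0 char='b'
After 6 (w): row=1 col=6 char='o'
After 7 (b): row=1 col=0 char='b'
After 8 (b): row=0 col=10 char='c'
After 9 (k): row=0 col=10 char='c'
After 10 (k): row=0 col=10 char='c'

Answer: c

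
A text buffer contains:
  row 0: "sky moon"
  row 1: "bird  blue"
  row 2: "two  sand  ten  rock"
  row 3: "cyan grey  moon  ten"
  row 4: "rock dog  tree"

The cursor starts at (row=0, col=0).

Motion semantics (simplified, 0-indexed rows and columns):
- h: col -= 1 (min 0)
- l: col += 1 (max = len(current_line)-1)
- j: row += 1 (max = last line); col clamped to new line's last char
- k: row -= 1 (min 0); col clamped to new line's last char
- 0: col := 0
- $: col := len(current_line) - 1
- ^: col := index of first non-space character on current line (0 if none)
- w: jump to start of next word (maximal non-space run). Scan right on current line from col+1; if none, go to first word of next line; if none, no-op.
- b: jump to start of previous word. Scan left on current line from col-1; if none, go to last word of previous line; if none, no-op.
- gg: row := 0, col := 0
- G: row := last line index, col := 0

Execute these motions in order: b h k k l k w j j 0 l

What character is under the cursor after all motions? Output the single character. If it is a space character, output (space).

After 1 (b): row=0 col=0 char='s'
After 2 (h): row=0 col=0 char='s'
After 3 (k): row=0 col=0 char='s'
After 4 (k): row=0 col=0 char='s'
After 5 (l): row=0 col=1 char='k'
After 6 (k): row=0 col=1 char='k'
After 7 (w): row=0 col=4 char='m'
After 8 (j): row=1 col=4 char='_'
After 9 (j): row=2 col=4 char='_'
After 10 (0): row=2 col=0 char='t'
After 11 (l): row=2 col=1 char='w'

Answer: w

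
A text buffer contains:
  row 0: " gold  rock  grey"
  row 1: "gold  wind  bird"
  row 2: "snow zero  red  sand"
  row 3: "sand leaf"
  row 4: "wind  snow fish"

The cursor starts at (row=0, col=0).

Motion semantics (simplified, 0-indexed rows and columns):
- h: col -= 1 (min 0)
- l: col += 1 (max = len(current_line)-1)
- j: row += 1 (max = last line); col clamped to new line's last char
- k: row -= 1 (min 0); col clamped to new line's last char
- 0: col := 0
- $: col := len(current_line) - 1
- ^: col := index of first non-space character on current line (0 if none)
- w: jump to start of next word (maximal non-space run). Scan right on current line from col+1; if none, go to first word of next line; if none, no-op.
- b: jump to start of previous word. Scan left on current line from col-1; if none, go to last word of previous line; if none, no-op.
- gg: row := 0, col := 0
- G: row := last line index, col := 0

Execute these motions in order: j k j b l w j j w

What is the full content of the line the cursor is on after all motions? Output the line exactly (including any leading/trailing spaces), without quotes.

Answer: sand leaf

Derivation:
After 1 (j): row=1 col=0 char='g'
After 2 (k): row=0 col=0 char='_'
After 3 (j): row=1 col=0 char='g'
After 4 (b): row=0 col=13 char='g'
After 5 (l): row=0 col=14 char='r'
After 6 (w): row=1 col=0 char='g'
After 7 (j): row=2 col=0 char='s'
After 8 (j): row=3 col=0 char='s'
After 9 (w): row=3 col=5 char='l'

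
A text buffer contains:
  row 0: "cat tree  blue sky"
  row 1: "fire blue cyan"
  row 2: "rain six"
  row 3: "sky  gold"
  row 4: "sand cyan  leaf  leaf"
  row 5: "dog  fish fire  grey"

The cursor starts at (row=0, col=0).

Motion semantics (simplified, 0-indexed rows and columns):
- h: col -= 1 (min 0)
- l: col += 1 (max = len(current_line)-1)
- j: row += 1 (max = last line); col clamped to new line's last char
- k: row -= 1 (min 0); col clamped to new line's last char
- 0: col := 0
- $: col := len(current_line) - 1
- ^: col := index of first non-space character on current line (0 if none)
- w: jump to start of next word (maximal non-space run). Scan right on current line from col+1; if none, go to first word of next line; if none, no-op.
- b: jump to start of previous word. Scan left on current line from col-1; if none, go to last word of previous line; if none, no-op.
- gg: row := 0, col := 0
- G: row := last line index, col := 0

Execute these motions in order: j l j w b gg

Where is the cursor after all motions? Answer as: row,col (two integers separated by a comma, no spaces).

Answer: 0,0

Derivation:
After 1 (j): row=1 col=0 char='f'
After 2 (l): row=1 col=1 char='i'
After 3 (j): row=2 col=1 char='a'
After 4 (w): row=2 col=5 char='s'
After 5 (b): row=2 col=0 char='r'
After 6 (gg): row=0 col=0 char='c'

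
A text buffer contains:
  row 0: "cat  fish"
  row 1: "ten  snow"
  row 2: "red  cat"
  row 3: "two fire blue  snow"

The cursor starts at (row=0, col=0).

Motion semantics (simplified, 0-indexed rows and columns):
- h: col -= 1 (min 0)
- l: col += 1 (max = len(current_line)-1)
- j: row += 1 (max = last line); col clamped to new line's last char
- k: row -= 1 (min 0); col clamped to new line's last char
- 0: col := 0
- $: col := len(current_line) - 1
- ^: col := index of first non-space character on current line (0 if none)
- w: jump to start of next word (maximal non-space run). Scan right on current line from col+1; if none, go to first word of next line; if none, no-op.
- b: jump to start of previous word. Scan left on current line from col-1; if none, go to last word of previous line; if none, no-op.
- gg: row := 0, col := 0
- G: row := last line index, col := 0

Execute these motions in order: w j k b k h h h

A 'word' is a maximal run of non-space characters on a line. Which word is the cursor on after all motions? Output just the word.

After 1 (w): row=0 col=5 char='f'
After 2 (j): row=1 col=5 char='s'
After 3 (k): row=0 col=5 char='f'
After 4 (b): row=0 col=0 char='c'
After 5 (k): row=0 col=0 char='c'
After 6 (h): row=0 col=0 char='c'
After 7 (h): row=0 col=0 char='c'
After 8 (h): row=0 col=0 char='c'

Answer: cat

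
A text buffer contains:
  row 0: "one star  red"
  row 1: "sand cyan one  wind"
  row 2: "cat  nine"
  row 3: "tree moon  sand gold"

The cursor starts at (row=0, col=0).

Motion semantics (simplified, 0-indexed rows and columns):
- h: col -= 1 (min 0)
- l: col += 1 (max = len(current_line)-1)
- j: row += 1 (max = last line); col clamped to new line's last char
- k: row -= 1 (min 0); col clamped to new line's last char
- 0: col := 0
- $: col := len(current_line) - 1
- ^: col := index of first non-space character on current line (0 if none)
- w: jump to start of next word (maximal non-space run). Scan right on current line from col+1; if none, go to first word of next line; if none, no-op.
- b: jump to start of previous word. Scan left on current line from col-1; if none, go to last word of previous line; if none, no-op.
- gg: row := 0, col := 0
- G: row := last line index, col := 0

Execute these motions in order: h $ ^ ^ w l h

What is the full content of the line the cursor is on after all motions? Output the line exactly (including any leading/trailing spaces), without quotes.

Answer: one star  red

Derivation:
After 1 (h): row=0 col=0 char='o'
After 2 ($): row=0 col=12 char='d'
After 3 (^): row=0 col=0 char='o'
After 4 (^): row=0 col=0 char='o'
After 5 (w): row=0 col=4 char='s'
After 6 (l): row=0 col=5 char='t'
After 7 (h): row=0 col=4 char='s'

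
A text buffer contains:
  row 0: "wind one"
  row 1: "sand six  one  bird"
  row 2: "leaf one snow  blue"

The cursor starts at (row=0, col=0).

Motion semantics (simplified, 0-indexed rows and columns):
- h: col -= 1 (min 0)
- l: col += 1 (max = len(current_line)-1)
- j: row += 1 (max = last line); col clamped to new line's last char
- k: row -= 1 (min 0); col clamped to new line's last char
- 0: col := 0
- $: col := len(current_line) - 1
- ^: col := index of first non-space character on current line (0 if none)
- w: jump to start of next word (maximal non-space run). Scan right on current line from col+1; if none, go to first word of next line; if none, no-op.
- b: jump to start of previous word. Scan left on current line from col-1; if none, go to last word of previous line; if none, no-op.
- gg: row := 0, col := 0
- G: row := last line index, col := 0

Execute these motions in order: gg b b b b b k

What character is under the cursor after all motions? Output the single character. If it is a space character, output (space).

After 1 (gg): row=0 col=0 char='w'
After 2 (b): row=0 col=0 char='w'
After 3 (b): row=0 col=0 char='w'
After 4 (b): row=0 col=0 char='w'
After 5 (b): row=0 col=0 char='w'
After 6 (b): row=0 col=0 char='w'
After 7 (k): row=0 col=0 char='w'

Answer: w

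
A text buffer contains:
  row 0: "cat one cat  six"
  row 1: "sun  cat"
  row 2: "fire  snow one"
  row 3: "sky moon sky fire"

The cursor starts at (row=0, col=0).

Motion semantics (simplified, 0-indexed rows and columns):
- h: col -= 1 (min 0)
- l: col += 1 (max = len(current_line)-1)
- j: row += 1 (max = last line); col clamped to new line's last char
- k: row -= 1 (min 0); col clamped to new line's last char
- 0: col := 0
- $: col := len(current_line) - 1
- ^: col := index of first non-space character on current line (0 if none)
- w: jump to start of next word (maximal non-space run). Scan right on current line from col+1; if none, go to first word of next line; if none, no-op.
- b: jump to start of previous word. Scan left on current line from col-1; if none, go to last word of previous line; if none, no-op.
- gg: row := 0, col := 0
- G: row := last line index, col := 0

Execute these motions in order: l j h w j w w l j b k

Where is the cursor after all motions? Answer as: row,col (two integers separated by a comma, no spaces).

After 1 (l): row=0 col=1 char='a'
After 2 (j): row=1 col=1 char='u'
After 3 (h): row=1 col=0 char='s'
After 4 (w): row=1 col=5 char='c'
After 5 (j): row=2 col=5 char='_'
After 6 (w): row=2 col=6 char='s'
After 7 (w): row=2 col=11 char='o'
After 8 (l): row=2 col=12 char='n'
After 9 (j): row=3 col=12 char='_'
After 10 (b): row=3 col=9 char='s'
After 11 (k): row=2 col=9 char='w'

Answer: 2,9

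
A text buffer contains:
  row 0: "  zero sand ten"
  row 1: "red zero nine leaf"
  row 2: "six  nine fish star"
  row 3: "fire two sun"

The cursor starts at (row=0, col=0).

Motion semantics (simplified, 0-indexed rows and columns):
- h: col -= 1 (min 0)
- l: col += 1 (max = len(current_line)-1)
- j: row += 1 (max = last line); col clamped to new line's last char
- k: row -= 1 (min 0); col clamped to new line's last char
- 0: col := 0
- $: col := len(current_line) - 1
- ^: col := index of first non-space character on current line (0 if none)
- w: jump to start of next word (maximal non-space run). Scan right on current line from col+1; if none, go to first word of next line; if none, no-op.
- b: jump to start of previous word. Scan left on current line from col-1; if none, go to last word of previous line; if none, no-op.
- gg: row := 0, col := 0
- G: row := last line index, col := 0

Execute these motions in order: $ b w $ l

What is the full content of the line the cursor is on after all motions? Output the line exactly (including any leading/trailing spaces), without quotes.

After 1 ($): row=0 col=14 char='n'
After 2 (b): row=0 col=12 char='t'
After 3 (w): row=1 col=0 char='r'
After 4 ($): row=1 col=17 char='f'
After 5 (l): row=1 col=17 char='f'

Answer: red zero nine leaf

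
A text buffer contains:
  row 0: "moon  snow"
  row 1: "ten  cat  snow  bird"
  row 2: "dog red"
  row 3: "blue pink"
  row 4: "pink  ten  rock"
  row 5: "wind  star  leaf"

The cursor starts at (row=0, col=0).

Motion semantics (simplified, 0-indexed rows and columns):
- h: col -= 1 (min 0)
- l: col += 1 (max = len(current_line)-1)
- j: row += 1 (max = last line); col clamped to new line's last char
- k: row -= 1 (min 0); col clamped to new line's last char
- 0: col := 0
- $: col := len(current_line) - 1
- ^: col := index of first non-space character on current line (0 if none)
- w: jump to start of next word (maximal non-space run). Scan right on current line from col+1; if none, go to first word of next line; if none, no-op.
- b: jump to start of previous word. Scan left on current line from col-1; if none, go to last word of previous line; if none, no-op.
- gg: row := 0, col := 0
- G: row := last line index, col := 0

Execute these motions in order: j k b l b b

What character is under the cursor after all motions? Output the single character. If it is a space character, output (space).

Answer: m

Derivation:
After 1 (j): row=1 col=0 char='t'
After 2 (k): row=0 col=0 char='m'
After 3 (b): row=0 col=0 char='m'
After 4 (l): row=0 col=1 char='o'
After 5 (b): row=0 col=0 char='m'
After 6 (b): row=0 col=0 char='m'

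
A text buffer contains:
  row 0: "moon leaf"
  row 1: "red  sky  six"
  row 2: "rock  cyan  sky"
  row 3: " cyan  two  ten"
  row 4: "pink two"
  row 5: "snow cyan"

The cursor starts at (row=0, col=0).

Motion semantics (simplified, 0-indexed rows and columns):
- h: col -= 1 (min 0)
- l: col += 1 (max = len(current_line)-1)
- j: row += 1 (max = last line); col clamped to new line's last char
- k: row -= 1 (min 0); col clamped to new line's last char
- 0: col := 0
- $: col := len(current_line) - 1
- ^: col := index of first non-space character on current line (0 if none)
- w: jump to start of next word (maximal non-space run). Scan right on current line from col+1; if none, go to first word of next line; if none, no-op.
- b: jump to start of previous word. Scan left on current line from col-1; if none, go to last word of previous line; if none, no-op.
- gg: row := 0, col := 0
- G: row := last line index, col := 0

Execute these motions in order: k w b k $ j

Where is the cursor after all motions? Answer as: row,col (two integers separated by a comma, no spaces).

Answer: 1,8

Derivation:
After 1 (k): row=0 col=0 char='m'
After 2 (w): row=0 col=5 char='l'
After 3 (b): row=0 col=0 char='m'
After 4 (k): row=0 col=0 char='m'
After 5 ($): row=0 col=8 char='f'
After 6 (j): row=1 col=8 char='_'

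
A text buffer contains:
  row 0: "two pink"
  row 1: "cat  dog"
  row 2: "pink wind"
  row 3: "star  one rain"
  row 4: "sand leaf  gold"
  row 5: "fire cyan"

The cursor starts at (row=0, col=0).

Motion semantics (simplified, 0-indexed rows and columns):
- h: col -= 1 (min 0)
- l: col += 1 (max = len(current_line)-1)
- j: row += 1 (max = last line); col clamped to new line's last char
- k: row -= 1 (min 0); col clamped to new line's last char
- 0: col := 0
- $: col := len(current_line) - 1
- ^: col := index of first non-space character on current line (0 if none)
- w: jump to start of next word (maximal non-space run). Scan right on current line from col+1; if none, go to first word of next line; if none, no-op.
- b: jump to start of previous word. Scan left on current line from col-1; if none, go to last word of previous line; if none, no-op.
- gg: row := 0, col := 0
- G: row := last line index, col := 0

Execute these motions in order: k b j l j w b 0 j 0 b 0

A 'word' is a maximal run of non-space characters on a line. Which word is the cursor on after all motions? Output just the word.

After 1 (k): row=0 col=0 char='t'
After 2 (b): row=0 col=0 char='t'
After 3 (j): row=1 col=0 char='c'
After 4 (l): row=1 col=1 char='a'
After 5 (j): row=2 col=1 char='i'
After 6 (w): row=2 col=5 char='w'
After 7 (b): row=2 col=0 char='p'
After 8 (0): row=2 col=0 char='p'
After 9 (j): row=3 col=0 char='s'
After 10 (0): row=3 col=0 char='s'
After 11 (b): row=2 col=5 char='w'
After 12 (0): row=2 col=0 char='p'

Answer: pink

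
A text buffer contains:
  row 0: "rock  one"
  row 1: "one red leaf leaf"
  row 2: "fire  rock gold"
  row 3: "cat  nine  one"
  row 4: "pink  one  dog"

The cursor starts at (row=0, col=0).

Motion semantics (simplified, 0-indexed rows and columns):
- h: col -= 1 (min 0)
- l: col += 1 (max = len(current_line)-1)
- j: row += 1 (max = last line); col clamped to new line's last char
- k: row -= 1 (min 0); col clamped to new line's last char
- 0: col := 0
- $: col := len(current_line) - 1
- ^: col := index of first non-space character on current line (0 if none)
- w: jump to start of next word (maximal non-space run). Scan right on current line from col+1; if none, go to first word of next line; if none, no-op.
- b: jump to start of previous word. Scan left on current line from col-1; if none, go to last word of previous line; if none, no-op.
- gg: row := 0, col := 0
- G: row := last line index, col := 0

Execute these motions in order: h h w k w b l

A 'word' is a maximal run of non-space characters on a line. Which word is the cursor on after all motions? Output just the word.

Answer: one

Derivation:
After 1 (h): row=0 col=0 char='r'
After 2 (h): row=0 col=0 char='r'
After 3 (w): row=0 col=6 char='o'
After 4 (k): row=0 col=6 char='o'
After 5 (w): row=1 col=0 char='o'
After 6 (b): row=0 col=6 char='o'
After 7 (l): row=0 col=7 char='n'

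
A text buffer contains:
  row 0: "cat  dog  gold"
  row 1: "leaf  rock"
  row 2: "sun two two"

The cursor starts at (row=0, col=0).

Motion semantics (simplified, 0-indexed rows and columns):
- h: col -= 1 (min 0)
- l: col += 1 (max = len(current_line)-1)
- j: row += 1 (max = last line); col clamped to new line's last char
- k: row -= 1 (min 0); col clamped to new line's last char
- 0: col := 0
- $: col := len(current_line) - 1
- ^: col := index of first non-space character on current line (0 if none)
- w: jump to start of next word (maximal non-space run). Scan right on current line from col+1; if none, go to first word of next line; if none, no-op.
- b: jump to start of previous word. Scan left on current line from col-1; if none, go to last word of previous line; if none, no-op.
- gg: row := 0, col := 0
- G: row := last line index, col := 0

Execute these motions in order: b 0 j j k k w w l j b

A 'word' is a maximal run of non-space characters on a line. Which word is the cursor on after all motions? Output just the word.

After 1 (b): row=0 col=0 char='c'
After 2 (0): row=0 col=0 char='c'
After 3 (j): row=1 col=0 char='l'
After 4 (j): row=2 col=0 char='s'
After 5 (k): row=1 col=0 char='l'
After 6 (k): row=0 col=0 char='c'
After 7 (w): row=0 col=5 char='d'
After 8 (w): row=0 col=10 char='g'
After 9 (l): row=0 col=11 char='o'
After 10 (j): row=1 col=9 char='k'
After 11 (b): row=1 col=6 char='r'

Answer: rock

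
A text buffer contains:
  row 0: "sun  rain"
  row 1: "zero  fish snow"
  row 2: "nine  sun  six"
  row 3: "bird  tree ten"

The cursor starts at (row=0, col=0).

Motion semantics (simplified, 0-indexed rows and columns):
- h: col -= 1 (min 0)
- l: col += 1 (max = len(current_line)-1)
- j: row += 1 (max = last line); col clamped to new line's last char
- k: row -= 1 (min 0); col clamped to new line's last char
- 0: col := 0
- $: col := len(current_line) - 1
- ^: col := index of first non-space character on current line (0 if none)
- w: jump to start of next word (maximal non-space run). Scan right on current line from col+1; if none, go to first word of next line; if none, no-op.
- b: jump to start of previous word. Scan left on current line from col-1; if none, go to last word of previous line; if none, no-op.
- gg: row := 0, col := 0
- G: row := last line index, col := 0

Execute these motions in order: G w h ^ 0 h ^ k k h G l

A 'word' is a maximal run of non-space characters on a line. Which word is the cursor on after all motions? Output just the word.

Answer: bird

Derivation:
After 1 (G): row=3 col=0 char='b'
After 2 (w): row=3 col=6 char='t'
After 3 (h): row=3 col=5 char='_'
After 4 (^): row=3 col=0 char='b'
After 5 (0): row=3 col=0 char='b'
After 6 (h): row=3 col=0 char='b'
After 7 (^): row=3 col=0 char='b'
After 8 (k): row=2 col=0 char='n'
After 9 (k): row=1 col=0 char='z'
After 10 (h): row=1 col=0 char='z'
After 11 (G): row=3 col=0 char='b'
After 12 (l): row=3 col=1 char='i'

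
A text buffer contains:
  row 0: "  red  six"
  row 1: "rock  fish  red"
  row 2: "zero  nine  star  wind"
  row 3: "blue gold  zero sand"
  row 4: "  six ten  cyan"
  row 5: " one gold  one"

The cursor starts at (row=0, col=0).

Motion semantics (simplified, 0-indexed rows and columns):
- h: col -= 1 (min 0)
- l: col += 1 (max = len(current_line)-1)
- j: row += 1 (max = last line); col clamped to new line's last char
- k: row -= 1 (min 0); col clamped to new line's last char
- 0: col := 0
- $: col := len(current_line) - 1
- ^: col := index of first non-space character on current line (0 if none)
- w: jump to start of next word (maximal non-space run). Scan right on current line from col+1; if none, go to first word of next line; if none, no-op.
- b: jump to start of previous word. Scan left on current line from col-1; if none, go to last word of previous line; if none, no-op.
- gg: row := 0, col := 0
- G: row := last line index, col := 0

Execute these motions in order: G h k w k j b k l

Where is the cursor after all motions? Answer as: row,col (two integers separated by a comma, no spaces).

After 1 (G): row=5 col=0 char='_'
After 2 (h): row=5 col=0 char='_'
After 3 (k): row=4 col=0 char='_'
After 4 (w): row=4 col=2 char='s'
After 5 (k): row=3 col=2 char='u'
After 6 (j): row=4 col=2 char='s'
After 7 (b): row=3 col=16 char='s'
After 8 (k): row=2 col=16 char='_'
After 9 (l): row=2 col=17 char='_'

Answer: 2,17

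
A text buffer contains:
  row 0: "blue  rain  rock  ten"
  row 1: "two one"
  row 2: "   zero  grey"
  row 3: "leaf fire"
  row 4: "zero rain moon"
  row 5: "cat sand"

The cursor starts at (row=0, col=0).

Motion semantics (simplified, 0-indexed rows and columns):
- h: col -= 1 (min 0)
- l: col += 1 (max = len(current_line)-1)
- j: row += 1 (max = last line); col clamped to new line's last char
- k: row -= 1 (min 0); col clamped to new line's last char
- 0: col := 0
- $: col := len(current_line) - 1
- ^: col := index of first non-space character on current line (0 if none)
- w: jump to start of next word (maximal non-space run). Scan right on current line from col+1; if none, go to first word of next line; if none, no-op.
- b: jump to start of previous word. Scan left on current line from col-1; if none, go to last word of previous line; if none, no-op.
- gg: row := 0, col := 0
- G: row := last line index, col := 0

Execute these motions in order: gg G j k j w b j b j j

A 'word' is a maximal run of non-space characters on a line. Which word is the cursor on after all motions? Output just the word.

After 1 (gg): row=0 col=0 char='b'
After 2 (G): row=5 col=0 char='c'
After 3 (j): row=5 col=0 char='c'
After 4 (k): row=4 col=0 char='z'
After 5 (j): row=5 col=0 char='c'
After 6 (w): row=5 col=4 char='s'
After 7 (b): row=5 col=0 char='c'
After 8 (j): row=5 col=0 char='c'
After 9 (b): row=4 col=10 char='m'
After 10 (j): row=5 col=7 char='d'
After 11 (j): row=5 col=7 char='d'

Answer: sand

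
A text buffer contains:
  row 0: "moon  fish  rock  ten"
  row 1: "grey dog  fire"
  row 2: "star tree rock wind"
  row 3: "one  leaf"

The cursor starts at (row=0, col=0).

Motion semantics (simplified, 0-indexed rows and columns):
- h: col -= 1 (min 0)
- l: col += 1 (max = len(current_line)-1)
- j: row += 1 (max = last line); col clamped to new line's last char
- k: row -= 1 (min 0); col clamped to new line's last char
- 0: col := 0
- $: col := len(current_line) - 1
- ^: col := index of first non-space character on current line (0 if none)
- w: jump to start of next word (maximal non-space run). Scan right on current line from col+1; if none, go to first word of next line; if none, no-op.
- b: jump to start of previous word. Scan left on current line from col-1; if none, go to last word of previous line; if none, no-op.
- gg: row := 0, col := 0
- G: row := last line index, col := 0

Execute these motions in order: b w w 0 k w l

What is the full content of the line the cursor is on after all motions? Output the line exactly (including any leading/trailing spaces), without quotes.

Answer: moon  fish  rock  ten

Derivation:
After 1 (b): row=0 col=0 char='m'
After 2 (w): row=0 col=6 char='f'
After 3 (w): row=0 col=12 char='r'
After 4 (0): row=0 col=0 char='m'
After 5 (k): row=0 col=0 char='m'
After 6 (w): row=0 col=6 char='f'
After 7 (l): row=0 col=7 char='i'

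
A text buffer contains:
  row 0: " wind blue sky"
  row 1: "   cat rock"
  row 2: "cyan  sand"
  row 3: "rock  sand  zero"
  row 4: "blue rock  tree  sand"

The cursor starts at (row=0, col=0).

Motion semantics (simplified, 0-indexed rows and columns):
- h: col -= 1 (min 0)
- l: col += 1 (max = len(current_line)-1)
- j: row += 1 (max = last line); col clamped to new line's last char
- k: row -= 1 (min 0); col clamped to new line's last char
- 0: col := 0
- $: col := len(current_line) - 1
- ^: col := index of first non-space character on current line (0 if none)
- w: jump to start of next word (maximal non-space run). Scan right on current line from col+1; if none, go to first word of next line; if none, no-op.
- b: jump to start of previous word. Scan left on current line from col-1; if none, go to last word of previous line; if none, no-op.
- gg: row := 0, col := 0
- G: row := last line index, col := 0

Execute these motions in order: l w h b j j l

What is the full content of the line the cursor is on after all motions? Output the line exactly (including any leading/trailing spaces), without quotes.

Answer: cyan  sand

Derivation:
After 1 (l): row=0 col=1 char='w'
After 2 (w): row=0 col=6 char='b'
After 3 (h): row=0 col=5 char='_'
After 4 (b): row=0 col=1 char='w'
After 5 (j): row=1 col=1 char='_'
After 6 (j): row=2 col=1 char='y'
After 7 (l): row=2 col=2 char='a'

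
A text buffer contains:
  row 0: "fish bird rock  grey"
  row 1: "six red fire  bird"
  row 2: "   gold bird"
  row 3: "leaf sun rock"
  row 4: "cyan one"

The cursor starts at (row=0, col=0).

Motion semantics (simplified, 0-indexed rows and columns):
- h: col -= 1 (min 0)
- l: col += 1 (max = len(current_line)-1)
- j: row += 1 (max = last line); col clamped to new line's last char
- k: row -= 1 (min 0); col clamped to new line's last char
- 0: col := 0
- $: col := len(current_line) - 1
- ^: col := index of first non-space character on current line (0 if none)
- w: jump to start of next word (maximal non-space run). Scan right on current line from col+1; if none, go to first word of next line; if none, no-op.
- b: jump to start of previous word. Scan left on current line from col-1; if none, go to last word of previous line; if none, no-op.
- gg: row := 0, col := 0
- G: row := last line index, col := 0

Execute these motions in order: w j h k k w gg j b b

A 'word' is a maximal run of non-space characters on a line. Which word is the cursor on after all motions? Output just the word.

Answer: rock

Derivation:
After 1 (w): row=0 col=5 char='b'
After 2 (j): row=1 col=5 char='e'
After 3 (h): row=1 col=4 char='r'
After 4 (k): row=0 col=4 char='_'
After 5 (k): row=0 col=4 char='_'
After 6 (w): row=0 col=5 char='b'
After 7 (gg): row=0 col=0 char='f'
After 8 (j): row=1 col=0 char='s'
After 9 (b): row=0 col=16 char='g'
After 10 (b): row=0 col=10 char='r'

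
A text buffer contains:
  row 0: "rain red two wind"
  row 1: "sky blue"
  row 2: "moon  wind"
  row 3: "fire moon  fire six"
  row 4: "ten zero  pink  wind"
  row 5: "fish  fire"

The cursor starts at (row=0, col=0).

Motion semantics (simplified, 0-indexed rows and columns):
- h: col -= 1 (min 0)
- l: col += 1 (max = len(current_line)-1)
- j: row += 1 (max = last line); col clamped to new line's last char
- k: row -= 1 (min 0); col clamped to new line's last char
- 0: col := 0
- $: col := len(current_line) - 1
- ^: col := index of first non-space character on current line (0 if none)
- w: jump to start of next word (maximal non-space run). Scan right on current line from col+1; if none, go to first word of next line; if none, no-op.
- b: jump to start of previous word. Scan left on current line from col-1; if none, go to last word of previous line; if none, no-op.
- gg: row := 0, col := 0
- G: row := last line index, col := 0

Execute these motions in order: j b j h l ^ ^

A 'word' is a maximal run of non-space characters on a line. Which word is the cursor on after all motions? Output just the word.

Answer: sky

Derivation:
After 1 (j): row=1 col=0 char='s'
After 2 (b): row=0 col=13 char='w'
After 3 (j): row=1 col=7 char='e'
After 4 (h): row=1 col=6 char='u'
After 5 (l): row=1 col=7 char='e'
After 6 (^): row=1 col=0 char='s'
After 7 (^): row=1 col=0 char='s'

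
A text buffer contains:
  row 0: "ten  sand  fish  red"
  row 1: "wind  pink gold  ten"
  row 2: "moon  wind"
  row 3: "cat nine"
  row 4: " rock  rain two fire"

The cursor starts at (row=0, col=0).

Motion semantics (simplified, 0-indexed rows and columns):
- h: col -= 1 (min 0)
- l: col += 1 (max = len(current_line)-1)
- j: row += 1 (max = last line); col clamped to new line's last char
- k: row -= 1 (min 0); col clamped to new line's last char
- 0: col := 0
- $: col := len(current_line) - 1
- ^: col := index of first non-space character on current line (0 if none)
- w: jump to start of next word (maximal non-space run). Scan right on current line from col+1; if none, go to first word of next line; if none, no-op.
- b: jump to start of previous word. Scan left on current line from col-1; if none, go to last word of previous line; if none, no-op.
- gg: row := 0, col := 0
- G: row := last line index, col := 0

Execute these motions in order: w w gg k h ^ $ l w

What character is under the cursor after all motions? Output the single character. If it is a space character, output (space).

After 1 (w): row=0 col=5 char='s'
After 2 (w): row=0 col=11 char='f'
After 3 (gg): row=0 col=0 char='t'
After 4 (k): row=0 col=0 char='t'
After 5 (h): row=0 col=0 char='t'
After 6 (^): row=0 col=0 char='t'
After 7 ($): row=0 col=19 char='d'
After 8 (l): row=0 col=19 char='d'
After 9 (w): row=1 col=0 char='w'

Answer: w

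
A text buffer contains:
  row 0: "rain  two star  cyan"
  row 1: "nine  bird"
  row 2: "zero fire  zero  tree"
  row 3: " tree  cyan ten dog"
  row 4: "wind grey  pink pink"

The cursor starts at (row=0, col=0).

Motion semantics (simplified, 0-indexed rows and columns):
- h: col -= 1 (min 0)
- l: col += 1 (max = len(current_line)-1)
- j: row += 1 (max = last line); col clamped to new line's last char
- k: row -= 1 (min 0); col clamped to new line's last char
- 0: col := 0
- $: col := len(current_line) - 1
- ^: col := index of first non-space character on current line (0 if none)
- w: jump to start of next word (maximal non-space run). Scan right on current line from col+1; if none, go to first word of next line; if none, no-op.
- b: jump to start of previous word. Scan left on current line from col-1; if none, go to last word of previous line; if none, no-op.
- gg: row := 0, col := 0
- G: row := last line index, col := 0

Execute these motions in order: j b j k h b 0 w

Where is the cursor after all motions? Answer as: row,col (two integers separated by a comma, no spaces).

After 1 (j): row=1 col=0 char='n'
After 2 (b): row=0 col=16 char='c'
After 3 (j): row=1 col=9 char='d'
After 4 (k): row=0 col=9 char='_'
After 5 (h): row=0 col=8 char='o'
After 6 (b): row=0 col=6 char='t'
After 7 (0): row=0 col=0 char='r'
After 8 (w): row=0 col=6 char='t'

Answer: 0,6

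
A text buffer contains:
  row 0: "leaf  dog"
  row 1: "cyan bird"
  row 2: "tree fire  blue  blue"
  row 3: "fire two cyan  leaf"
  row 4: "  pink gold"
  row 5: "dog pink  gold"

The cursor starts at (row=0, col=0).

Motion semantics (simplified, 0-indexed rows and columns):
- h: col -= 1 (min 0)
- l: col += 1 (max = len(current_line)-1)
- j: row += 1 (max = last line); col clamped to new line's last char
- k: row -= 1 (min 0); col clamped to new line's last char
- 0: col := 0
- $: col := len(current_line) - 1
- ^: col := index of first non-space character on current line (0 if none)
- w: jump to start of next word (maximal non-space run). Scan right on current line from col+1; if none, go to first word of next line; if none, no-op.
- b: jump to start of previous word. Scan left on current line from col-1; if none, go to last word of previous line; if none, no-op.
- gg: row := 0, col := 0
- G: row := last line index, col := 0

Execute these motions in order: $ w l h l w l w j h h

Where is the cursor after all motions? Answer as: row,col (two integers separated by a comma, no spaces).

Answer: 3,0

Derivation:
After 1 ($): row=0 col=8 char='g'
After 2 (w): row=1 col=0 char='c'
After 3 (l): row=1 col=1 char='y'
After 4 (h): row=1 col=0 char='c'
After 5 (l): row=1 col=1 char='y'
After 6 (w): row=1 col=5 char='b'
After 7 (l): row=1 col=6 char='i'
After 8 (w): row=2 col=0 char='t'
After 9 (j): row=3 col=0 char='f'
After 10 (h): row=3 col=0 char='f'
After 11 (h): row=3 col=0 char='f'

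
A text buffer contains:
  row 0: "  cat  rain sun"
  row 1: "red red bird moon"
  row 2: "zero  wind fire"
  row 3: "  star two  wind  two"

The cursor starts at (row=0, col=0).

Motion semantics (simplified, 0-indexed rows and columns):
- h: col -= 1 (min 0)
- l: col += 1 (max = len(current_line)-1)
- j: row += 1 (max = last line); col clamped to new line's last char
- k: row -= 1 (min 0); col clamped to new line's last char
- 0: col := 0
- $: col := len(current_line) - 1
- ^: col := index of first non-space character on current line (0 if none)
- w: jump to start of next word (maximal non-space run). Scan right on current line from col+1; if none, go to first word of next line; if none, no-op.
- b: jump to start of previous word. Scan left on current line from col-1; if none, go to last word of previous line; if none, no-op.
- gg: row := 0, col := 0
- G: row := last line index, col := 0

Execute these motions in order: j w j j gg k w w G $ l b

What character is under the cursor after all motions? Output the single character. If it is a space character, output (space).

After 1 (j): row=1 col=0 char='r'
After 2 (w): row=1 col=4 char='r'
After 3 (j): row=2 col=4 char='_'
After 4 (j): row=3 col=4 char='a'
After 5 (gg): row=0 col=0 char='_'
After 6 (k): row=0 col=0 char='_'
After 7 (w): row=0 col=2 char='c'
After 8 (w): row=0 col=7 char='r'
After 9 (G): row=3 col=0 char='_'
After 10 ($): row=3 col=20 char='o'
After 11 (l): row=3 col=20 char='o'
After 12 (b): row=3 col=18 char='t'

Answer: t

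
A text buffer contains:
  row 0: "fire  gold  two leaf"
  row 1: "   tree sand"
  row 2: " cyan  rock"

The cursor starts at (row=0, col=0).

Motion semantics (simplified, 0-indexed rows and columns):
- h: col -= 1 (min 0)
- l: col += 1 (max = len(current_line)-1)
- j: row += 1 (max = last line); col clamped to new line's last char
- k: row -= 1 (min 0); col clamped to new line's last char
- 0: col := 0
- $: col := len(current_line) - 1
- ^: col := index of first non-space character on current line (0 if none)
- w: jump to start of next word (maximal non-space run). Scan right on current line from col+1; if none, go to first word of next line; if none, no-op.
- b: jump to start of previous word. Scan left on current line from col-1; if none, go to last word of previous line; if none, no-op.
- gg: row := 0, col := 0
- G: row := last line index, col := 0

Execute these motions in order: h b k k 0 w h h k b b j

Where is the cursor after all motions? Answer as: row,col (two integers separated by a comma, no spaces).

After 1 (h): row=0 col=0 char='f'
After 2 (b): row=0 col=0 char='f'
After 3 (k): row=0 col=0 char='f'
After 4 (k): row=0 col=0 char='f'
After 5 (0): row=0 col=0 char='f'
After 6 (w): row=0 col=6 char='g'
After 7 (h): row=0 col=5 char='_'
After 8 (h): row=0 col=4 char='_'
After 9 (k): row=0 col=4 char='_'
After 10 (b): row=0 col=0 char='f'
After 11 (b): row=0 col=0 char='f'
After 12 (j): row=1 col=0 char='_'

Answer: 1,0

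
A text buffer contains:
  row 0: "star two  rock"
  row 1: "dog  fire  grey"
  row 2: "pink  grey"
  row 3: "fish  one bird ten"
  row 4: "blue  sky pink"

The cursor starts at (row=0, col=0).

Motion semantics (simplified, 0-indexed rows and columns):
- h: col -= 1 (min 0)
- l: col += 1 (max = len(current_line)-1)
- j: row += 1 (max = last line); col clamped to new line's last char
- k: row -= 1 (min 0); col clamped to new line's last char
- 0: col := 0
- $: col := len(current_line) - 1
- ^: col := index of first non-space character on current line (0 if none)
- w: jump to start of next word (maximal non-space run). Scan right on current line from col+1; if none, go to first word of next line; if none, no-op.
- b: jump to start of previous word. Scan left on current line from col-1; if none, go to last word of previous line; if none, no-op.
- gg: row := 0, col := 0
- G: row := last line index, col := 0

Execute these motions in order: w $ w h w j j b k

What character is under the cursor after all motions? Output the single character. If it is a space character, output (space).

Answer: p

Derivation:
After 1 (w): row=0 col=5 char='t'
After 2 ($): row=0 col=13 char='k'
After 3 (w): row=1 col=0 char='d'
After 4 (h): row=1 col=0 char='d'
After 5 (w): row=1 col=5 char='f'
After 6 (j): row=2 col=5 char='_'
After 7 (j): row=3 col=5 char='_'
After 8 (b): row=3 col=0 char='f'
After 9 (k): row=2 col=0 char='p'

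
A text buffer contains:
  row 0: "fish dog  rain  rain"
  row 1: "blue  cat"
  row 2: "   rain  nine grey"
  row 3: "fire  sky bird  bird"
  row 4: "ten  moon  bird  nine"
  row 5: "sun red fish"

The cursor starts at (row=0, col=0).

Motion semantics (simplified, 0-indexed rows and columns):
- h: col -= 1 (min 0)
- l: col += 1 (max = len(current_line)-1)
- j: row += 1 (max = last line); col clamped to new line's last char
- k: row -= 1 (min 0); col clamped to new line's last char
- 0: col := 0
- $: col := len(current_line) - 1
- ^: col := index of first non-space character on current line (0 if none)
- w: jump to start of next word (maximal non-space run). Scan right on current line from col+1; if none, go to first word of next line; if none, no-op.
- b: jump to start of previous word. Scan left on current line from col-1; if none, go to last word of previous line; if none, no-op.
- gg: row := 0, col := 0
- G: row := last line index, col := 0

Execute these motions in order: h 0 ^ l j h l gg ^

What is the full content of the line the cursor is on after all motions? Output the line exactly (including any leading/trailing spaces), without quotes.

Answer: fish dog  rain  rain

Derivation:
After 1 (h): row=0 col=0 char='f'
After 2 (0): row=0 col=0 char='f'
After 3 (^): row=0 col=0 char='f'
After 4 (l): row=0 col=1 char='i'
After 5 (j): row=1 col=1 char='l'
After 6 (h): row=1 col=0 char='b'
After 7 (l): row=1 col=1 char='l'
After 8 (gg): row=0 col=0 char='f'
After 9 (^): row=0 col=0 char='f'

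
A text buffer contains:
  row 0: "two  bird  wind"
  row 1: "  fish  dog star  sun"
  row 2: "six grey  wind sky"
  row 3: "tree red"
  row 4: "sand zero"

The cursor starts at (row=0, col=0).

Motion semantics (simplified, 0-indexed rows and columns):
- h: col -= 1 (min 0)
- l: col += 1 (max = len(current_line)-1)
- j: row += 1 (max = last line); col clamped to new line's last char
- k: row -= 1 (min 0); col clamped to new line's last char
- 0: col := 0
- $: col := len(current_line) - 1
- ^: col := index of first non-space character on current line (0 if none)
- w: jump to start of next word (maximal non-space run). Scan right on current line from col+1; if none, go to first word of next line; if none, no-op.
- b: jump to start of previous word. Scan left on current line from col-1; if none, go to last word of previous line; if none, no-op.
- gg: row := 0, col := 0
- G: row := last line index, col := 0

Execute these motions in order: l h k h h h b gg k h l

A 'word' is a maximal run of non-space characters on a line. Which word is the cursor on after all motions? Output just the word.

After 1 (l): row=0 col=1 char='w'
After 2 (h): row=0 col=0 char='t'
After 3 (k): row=0 col=0 char='t'
After 4 (h): row=0 col=0 char='t'
After 5 (h): row=0 col=0 char='t'
After 6 (h): row=0 col=0 char='t'
After 7 (b): row=0 col=0 char='t'
After 8 (gg): row=0 col=0 char='t'
After 9 (k): row=0 col=0 char='t'
After 10 (h): row=0 col=0 char='t'
After 11 (l): row=0 col=1 char='w'

Answer: two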